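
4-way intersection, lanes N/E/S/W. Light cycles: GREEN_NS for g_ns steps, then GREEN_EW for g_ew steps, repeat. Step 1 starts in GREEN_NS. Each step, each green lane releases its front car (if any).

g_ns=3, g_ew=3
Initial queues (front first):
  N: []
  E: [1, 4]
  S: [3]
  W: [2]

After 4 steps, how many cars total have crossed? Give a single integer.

Step 1 [NS]: N:empty,E:wait,S:car3-GO,W:wait | queues: N=0 E=2 S=0 W=1
Step 2 [NS]: N:empty,E:wait,S:empty,W:wait | queues: N=0 E=2 S=0 W=1
Step 3 [NS]: N:empty,E:wait,S:empty,W:wait | queues: N=0 E=2 S=0 W=1
Step 4 [EW]: N:wait,E:car1-GO,S:wait,W:car2-GO | queues: N=0 E=1 S=0 W=0
Cars crossed by step 4: 3

Answer: 3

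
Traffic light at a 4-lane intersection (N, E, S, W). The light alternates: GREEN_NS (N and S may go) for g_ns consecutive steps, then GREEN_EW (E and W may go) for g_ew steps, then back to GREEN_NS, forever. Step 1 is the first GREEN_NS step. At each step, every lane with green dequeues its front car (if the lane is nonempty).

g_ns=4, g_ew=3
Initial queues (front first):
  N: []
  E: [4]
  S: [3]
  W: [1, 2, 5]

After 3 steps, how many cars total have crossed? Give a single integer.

Step 1 [NS]: N:empty,E:wait,S:car3-GO,W:wait | queues: N=0 E=1 S=0 W=3
Step 2 [NS]: N:empty,E:wait,S:empty,W:wait | queues: N=0 E=1 S=0 W=3
Step 3 [NS]: N:empty,E:wait,S:empty,W:wait | queues: N=0 E=1 S=0 W=3
Cars crossed by step 3: 1

Answer: 1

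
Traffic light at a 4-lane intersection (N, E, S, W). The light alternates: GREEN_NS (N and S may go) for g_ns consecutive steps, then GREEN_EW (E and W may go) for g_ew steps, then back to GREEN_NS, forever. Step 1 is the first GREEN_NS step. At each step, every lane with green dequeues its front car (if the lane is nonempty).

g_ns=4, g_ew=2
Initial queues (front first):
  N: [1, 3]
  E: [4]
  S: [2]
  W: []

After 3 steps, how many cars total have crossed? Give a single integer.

Answer: 3

Derivation:
Step 1 [NS]: N:car1-GO,E:wait,S:car2-GO,W:wait | queues: N=1 E=1 S=0 W=0
Step 2 [NS]: N:car3-GO,E:wait,S:empty,W:wait | queues: N=0 E=1 S=0 W=0
Step 3 [NS]: N:empty,E:wait,S:empty,W:wait | queues: N=0 E=1 S=0 W=0
Cars crossed by step 3: 3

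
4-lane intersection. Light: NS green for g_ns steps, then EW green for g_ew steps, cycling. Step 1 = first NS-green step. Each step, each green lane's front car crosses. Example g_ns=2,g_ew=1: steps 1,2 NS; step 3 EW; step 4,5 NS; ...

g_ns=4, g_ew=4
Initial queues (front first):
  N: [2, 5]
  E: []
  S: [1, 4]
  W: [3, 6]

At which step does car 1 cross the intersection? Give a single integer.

Step 1 [NS]: N:car2-GO,E:wait,S:car1-GO,W:wait | queues: N=1 E=0 S=1 W=2
Step 2 [NS]: N:car5-GO,E:wait,S:car4-GO,W:wait | queues: N=0 E=0 S=0 W=2
Step 3 [NS]: N:empty,E:wait,S:empty,W:wait | queues: N=0 E=0 S=0 W=2
Step 4 [NS]: N:empty,E:wait,S:empty,W:wait | queues: N=0 E=0 S=0 W=2
Step 5 [EW]: N:wait,E:empty,S:wait,W:car3-GO | queues: N=0 E=0 S=0 W=1
Step 6 [EW]: N:wait,E:empty,S:wait,W:car6-GO | queues: N=0 E=0 S=0 W=0
Car 1 crosses at step 1

1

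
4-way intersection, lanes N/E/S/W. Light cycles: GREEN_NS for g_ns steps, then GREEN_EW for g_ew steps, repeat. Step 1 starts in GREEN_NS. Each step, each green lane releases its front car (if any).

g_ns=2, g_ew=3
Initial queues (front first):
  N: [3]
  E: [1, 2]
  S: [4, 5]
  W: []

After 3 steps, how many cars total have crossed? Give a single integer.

Answer: 4

Derivation:
Step 1 [NS]: N:car3-GO,E:wait,S:car4-GO,W:wait | queues: N=0 E=2 S=1 W=0
Step 2 [NS]: N:empty,E:wait,S:car5-GO,W:wait | queues: N=0 E=2 S=0 W=0
Step 3 [EW]: N:wait,E:car1-GO,S:wait,W:empty | queues: N=0 E=1 S=0 W=0
Cars crossed by step 3: 4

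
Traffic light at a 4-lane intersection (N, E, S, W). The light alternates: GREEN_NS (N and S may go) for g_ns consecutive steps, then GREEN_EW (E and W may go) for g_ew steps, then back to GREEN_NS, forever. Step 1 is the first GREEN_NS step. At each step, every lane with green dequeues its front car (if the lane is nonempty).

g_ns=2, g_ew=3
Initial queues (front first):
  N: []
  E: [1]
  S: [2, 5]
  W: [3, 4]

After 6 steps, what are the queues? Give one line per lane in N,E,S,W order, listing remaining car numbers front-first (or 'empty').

Step 1 [NS]: N:empty,E:wait,S:car2-GO,W:wait | queues: N=0 E=1 S=1 W=2
Step 2 [NS]: N:empty,E:wait,S:car5-GO,W:wait | queues: N=0 E=1 S=0 W=2
Step 3 [EW]: N:wait,E:car1-GO,S:wait,W:car3-GO | queues: N=0 E=0 S=0 W=1
Step 4 [EW]: N:wait,E:empty,S:wait,W:car4-GO | queues: N=0 E=0 S=0 W=0

N: empty
E: empty
S: empty
W: empty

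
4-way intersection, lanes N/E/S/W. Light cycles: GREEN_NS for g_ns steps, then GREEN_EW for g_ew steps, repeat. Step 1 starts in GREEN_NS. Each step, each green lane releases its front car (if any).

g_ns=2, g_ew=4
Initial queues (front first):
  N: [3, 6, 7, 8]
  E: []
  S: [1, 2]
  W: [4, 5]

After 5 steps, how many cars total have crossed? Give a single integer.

Step 1 [NS]: N:car3-GO,E:wait,S:car1-GO,W:wait | queues: N=3 E=0 S=1 W=2
Step 2 [NS]: N:car6-GO,E:wait,S:car2-GO,W:wait | queues: N=2 E=0 S=0 W=2
Step 3 [EW]: N:wait,E:empty,S:wait,W:car4-GO | queues: N=2 E=0 S=0 W=1
Step 4 [EW]: N:wait,E:empty,S:wait,W:car5-GO | queues: N=2 E=0 S=0 W=0
Step 5 [EW]: N:wait,E:empty,S:wait,W:empty | queues: N=2 E=0 S=0 W=0
Cars crossed by step 5: 6

Answer: 6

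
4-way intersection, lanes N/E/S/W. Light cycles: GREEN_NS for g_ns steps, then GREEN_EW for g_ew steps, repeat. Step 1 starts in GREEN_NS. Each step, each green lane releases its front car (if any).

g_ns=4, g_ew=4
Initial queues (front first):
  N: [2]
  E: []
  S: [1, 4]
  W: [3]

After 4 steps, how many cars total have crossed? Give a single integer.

Answer: 3

Derivation:
Step 1 [NS]: N:car2-GO,E:wait,S:car1-GO,W:wait | queues: N=0 E=0 S=1 W=1
Step 2 [NS]: N:empty,E:wait,S:car4-GO,W:wait | queues: N=0 E=0 S=0 W=1
Step 3 [NS]: N:empty,E:wait,S:empty,W:wait | queues: N=0 E=0 S=0 W=1
Step 4 [NS]: N:empty,E:wait,S:empty,W:wait | queues: N=0 E=0 S=0 W=1
Cars crossed by step 4: 3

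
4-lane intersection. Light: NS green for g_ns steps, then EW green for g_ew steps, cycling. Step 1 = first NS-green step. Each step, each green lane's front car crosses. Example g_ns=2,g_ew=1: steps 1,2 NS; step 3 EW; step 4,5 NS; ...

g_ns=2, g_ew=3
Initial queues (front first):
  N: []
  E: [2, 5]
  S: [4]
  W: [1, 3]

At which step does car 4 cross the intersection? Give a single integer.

Step 1 [NS]: N:empty,E:wait,S:car4-GO,W:wait | queues: N=0 E=2 S=0 W=2
Step 2 [NS]: N:empty,E:wait,S:empty,W:wait | queues: N=0 E=2 S=0 W=2
Step 3 [EW]: N:wait,E:car2-GO,S:wait,W:car1-GO | queues: N=0 E=1 S=0 W=1
Step 4 [EW]: N:wait,E:car5-GO,S:wait,W:car3-GO | queues: N=0 E=0 S=0 W=0
Car 4 crosses at step 1

1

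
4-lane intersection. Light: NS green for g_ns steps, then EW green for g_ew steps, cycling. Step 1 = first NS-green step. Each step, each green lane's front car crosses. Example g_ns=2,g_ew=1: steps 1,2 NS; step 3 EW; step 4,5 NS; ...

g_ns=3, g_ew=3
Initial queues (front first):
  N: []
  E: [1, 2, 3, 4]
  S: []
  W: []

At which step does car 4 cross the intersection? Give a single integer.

Step 1 [NS]: N:empty,E:wait,S:empty,W:wait | queues: N=0 E=4 S=0 W=0
Step 2 [NS]: N:empty,E:wait,S:empty,W:wait | queues: N=0 E=4 S=0 W=0
Step 3 [NS]: N:empty,E:wait,S:empty,W:wait | queues: N=0 E=4 S=0 W=0
Step 4 [EW]: N:wait,E:car1-GO,S:wait,W:empty | queues: N=0 E=3 S=0 W=0
Step 5 [EW]: N:wait,E:car2-GO,S:wait,W:empty | queues: N=0 E=2 S=0 W=0
Step 6 [EW]: N:wait,E:car3-GO,S:wait,W:empty | queues: N=0 E=1 S=0 W=0
Step 7 [NS]: N:empty,E:wait,S:empty,W:wait | queues: N=0 E=1 S=0 W=0
Step 8 [NS]: N:empty,E:wait,S:empty,W:wait | queues: N=0 E=1 S=0 W=0
Step 9 [NS]: N:empty,E:wait,S:empty,W:wait | queues: N=0 E=1 S=0 W=0
Step 10 [EW]: N:wait,E:car4-GO,S:wait,W:empty | queues: N=0 E=0 S=0 W=0
Car 4 crosses at step 10

10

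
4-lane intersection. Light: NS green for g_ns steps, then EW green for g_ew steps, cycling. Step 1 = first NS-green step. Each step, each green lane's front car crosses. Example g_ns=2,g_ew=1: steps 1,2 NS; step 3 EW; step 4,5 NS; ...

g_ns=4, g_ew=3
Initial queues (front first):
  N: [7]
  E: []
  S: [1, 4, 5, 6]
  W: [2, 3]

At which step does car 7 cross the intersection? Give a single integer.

Step 1 [NS]: N:car7-GO,E:wait,S:car1-GO,W:wait | queues: N=0 E=0 S=3 W=2
Step 2 [NS]: N:empty,E:wait,S:car4-GO,W:wait | queues: N=0 E=0 S=2 W=2
Step 3 [NS]: N:empty,E:wait,S:car5-GO,W:wait | queues: N=0 E=0 S=1 W=2
Step 4 [NS]: N:empty,E:wait,S:car6-GO,W:wait | queues: N=0 E=0 S=0 W=2
Step 5 [EW]: N:wait,E:empty,S:wait,W:car2-GO | queues: N=0 E=0 S=0 W=1
Step 6 [EW]: N:wait,E:empty,S:wait,W:car3-GO | queues: N=0 E=0 S=0 W=0
Car 7 crosses at step 1

1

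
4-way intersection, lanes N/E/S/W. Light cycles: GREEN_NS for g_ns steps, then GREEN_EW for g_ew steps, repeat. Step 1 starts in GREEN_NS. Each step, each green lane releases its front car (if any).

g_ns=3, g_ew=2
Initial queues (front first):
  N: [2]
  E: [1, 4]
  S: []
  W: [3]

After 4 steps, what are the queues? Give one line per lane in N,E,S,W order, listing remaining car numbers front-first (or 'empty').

Step 1 [NS]: N:car2-GO,E:wait,S:empty,W:wait | queues: N=0 E=2 S=0 W=1
Step 2 [NS]: N:empty,E:wait,S:empty,W:wait | queues: N=0 E=2 S=0 W=1
Step 3 [NS]: N:empty,E:wait,S:empty,W:wait | queues: N=0 E=2 S=0 W=1
Step 4 [EW]: N:wait,E:car1-GO,S:wait,W:car3-GO | queues: N=0 E=1 S=0 W=0

N: empty
E: 4
S: empty
W: empty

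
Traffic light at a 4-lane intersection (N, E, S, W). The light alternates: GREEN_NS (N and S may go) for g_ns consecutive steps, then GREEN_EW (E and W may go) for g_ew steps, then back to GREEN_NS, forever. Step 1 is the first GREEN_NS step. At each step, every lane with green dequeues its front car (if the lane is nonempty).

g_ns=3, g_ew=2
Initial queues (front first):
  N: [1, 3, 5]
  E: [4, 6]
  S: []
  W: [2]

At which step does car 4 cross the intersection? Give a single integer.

Step 1 [NS]: N:car1-GO,E:wait,S:empty,W:wait | queues: N=2 E=2 S=0 W=1
Step 2 [NS]: N:car3-GO,E:wait,S:empty,W:wait | queues: N=1 E=2 S=0 W=1
Step 3 [NS]: N:car5-GO,E:wait,S:empty,W:wait | queues: N=0 E=2 S=0 W=1
Step 4 [EW]: N:wait,E:car4-GO,S:wait,W:car2-GO | queues: N=0 E=1 S=0 W=0
Step 5 [EW]: N:wait,E:car6-GO,S:wait,W:empty | queues: N=0 E=0 S=0 W=0
Car 4 crosses at step 4

4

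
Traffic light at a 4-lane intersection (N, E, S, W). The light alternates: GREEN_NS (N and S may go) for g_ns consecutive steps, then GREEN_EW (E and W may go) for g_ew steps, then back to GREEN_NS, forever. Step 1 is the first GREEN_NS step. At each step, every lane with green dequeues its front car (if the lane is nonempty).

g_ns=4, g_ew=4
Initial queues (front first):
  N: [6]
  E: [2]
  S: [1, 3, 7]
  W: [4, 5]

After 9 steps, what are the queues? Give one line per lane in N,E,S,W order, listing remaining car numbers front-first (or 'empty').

Step 1 [NS]: N:car6-GO,E:wait,S:car1-GO,W:wait | queues: N=0 E=1 S=2 W=2
Step 2 [NS]: N:empty,E:wait,S:car3-GO,W:wait | queues: N=0 E=1 S=1 W=2
Step 3 [NS]: N:empty,E:wait,S:car7-GO,W:wait | queues: N=0 E=1 S=0 W=2
Step 4 [NS]: N:empty,E:wait,S:empty,W:wait | queues: N=0 E=1 S=0 W=2
Step 5 [EW]: N:wait,E:car2-GO,S:wait,W:car4-GO | queues: N=0 E=0 S=0 W=1
Step 6 [EW]: N:wait,E:empty,S:wait,W:car5-GO | queues: N=0 E=0 S=0 W=0

N: empty
E: empty
S: empty
W: empty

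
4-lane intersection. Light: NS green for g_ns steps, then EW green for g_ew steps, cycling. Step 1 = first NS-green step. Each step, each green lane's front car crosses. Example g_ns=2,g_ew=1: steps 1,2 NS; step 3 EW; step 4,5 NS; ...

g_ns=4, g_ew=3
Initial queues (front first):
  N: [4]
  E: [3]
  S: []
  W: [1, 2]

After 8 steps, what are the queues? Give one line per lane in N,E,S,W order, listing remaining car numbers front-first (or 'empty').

Step 1 [NS]: N:car4-GO,E:wait,S:empty,W:wait | queues: N=0 E=1 S=0 W=2
Step 2 [NS]: N:empty,E:wait,S:empty,W:wait | queues: N=0 E=1 S=0 W=2
Step 3 [NS]: N:empty,E:wait,S:empty,W:wait | queues: N=0 E=1 S=0 W=2
Step 4 [NS]: N:empty,E:wait,S:empty,W:wait | queues: N=0 E=1 S=0 W=2
Step 5 [EW]: N:wait,E:car3-GO,S:wait,W:car1-GO | queues: N=0 E=0 S=0 W=1
Step 6 [EW]: N:wait,E:empty,S:wait,W:car2-GO | queues: N=0 E=0 S=0 W=0

N: empty
E: empty
S: empty
W: empty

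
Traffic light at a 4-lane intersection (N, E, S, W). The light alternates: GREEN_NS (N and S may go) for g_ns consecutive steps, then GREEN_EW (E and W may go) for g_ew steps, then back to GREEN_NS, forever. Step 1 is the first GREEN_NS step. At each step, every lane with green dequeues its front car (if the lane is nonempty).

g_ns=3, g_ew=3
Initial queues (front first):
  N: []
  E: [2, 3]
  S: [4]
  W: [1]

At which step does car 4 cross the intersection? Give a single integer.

Step 1 [NS]: N:empty,E:wait,S:car4-GO,W:wait | queues: N=0 E=2 S=0 W=1
Step 2 [NS]: N:empty,E:wait,S:empty,W:wait | queues: N=0 E=2 S=0 W=1
Step 3 [NS]: N:empty,E:wait,S:empty,W:wait | queues: N=0 E=2 S=0 W=1
Step 4 [EW]: N:wait,E:car2-GO,S:wait,W:car1-GO | queues: N=0 E=1 S=0 W=0
Step 5 [EW]: N:wait,E:car3-GO,S:wait,W:empty | queues: N=0 E=0 S=0 W=0
Car 4 crosses at step 1

1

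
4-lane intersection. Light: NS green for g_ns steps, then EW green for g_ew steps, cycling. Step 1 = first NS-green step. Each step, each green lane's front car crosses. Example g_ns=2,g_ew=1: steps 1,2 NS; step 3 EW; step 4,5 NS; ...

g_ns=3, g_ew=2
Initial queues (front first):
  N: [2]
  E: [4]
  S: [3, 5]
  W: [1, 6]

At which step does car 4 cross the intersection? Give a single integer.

Step 1 [NS]: N:car2-GO,E:wait,S:car3-GO,W:wait | queues: N=0 E=1 S=1 W=2
Step 2 [NS]: N:empty,E:wait,S:car5-GO,W:wait | queues: N=0 E=1 S=0 W=2
Step 3 [NS]: N:empty,E:wait,S:empty,W:wait | queues: N=0 E=1 S=0 W=2
Step 4 [EW]: N:wait,E:car4-GO,S:wait,W:car1-GO | queues: N=0 E=0 S=0 W=1
Step 5 [EW]: N:wait,E:empty,S:wait,W:car6-GO | queues: N=0 E=0 S=0 W=0
Car 4 crosses at step 4

4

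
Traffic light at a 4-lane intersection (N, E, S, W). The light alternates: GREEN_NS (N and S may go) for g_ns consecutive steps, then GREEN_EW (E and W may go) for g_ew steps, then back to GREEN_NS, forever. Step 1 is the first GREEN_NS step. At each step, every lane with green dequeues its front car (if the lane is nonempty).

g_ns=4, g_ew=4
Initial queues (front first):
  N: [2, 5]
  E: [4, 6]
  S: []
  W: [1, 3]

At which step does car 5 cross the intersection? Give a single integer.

Step 1 [NS]: N:car2-GO,E:wait,S:empty,W:wait | queues: N=1 E=2 S=0 W=2
Step 2 [NS]: N:car5-GO,E:wait,S:empty,W:wait | queues: N=0 E=2 S=0 W=2
Step 3 [NS]: N:empty,E:wait,S:empty,W:wait | queues: N=0 E=2 S=0 W=2
Step 4 [NS]: N:empty,E:wait,S:empty,W:wait | queues: N=0 E=2 S=0 W=2
Step 5 [EW]: N:wait,E:car4-GO,S:wait,W:car1-GO | queues: N=0 E=1 S=0 W=1
Step 6 [EW]: N:wait,E:car6-GO,S:wait,W:car3-GO | queues: N=0 E=0 S=0 W=0
Car 5 crosses at step 2

2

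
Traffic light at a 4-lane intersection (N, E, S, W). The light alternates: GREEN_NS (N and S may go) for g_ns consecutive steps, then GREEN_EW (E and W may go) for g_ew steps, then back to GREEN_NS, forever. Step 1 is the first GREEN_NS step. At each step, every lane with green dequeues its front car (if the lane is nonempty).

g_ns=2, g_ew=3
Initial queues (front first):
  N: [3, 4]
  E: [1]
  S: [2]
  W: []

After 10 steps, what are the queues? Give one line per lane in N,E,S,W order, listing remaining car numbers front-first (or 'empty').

Step 1 [NS]: N:car3-GO,E:wait,S:car2-GO,W:wait | queues: N=1 E=1 S=0 W=0
Step 2 [NS]: N:car4-GO,E:wait,S:empty,W:wait | queues: N=0 E=1 S=0 W=0
Step 3 [EW]: N:wait,E:car1-GO,S:wait,W:empty | queues: N=0 E=0 S=0 W=0

N: empty
E: empty
S: empty
W: empty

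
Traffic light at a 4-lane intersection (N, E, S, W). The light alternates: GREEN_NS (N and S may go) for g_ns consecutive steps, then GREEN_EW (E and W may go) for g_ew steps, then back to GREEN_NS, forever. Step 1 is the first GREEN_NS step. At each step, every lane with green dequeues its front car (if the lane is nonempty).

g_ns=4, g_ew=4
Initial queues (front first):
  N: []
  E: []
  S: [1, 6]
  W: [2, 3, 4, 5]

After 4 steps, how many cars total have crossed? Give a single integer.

Step 1 [NS]: N:empty,E:wait,S:car1-GO,W:wait | queues: N=0 E=0 S=1 W=4
Step 2 [NS]: N:empty,E:wait,S:car6-GO,W:wait | queues: N=0 E=0 S=0 W=4
Step 3 [NS]: N:empty,E:wait,S:empty,W:wait | queues: N=0 E=0 S=0 W=4
Step 4 [NS]: N:empty,E:wait,S:empty,W:wait | queues: N=0 E=0 S=0 W=4
Cars crossed by step 4: 2

Answer: 2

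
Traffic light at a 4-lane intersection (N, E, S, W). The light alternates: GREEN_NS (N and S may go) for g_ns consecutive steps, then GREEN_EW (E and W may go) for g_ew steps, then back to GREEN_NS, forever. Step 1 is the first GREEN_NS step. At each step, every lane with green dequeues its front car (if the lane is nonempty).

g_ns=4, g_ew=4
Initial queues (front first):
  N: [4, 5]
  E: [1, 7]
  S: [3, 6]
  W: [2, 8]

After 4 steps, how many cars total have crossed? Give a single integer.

Step 1 [NS]: N:car4-GO,E:wait,S:car3-GO,W:wait | queues: N=1 E=2 S=1 W=2
Step 2 [NS]: N:car5-GO,E:wait,S:car6-GO,W:wait | queues: N=0 E=2 S=0 W=2
Step 3 [NS]: N:empty,E:wait,S:empty,W:wait | queues: N=0 E=2 S=0 W=2
Step 4 [NS]: N:empty,E:wait,S:empty,W:wait | queues: N=0 E=2 S=0 W=2
Cars crossed by step 4: 4

Answer: 4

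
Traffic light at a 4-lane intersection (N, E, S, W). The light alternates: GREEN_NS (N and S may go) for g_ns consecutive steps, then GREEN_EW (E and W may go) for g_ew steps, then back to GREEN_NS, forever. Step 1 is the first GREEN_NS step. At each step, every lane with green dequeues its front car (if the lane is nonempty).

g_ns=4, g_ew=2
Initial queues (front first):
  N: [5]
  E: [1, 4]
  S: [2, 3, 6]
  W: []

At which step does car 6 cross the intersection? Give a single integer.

Step 1 [NS]: N:car5-GO,E:wait,S:car2-GO,W:wait | queues: N=0 E=2 S=2 W=0
Step 2 [NS]: N:empty,E:wait,S:car3-GO,W:wait | queues: N=0 E=2 S=1 W=0
Step 3 [NS]: N:empty,E:wait,S:car6-GO,W:wait | queues: N=0 E=2 S=0 W=0
Step 4 [NS]: N:empty,E:wait,S:empty,W:wait | queues: N=0 E=2 S=0 W=0
Step 5 [EW]: N:wait,E:car1-GO,S:wait,W:empty | queues: N=0 E=1 S=0 W=0
Step 6 [EW]: N:wait,E:car4-GO,S:wait,W:empty | queues: N=0 E=0 S=0 W=0
Car 6 crosses at step 3

3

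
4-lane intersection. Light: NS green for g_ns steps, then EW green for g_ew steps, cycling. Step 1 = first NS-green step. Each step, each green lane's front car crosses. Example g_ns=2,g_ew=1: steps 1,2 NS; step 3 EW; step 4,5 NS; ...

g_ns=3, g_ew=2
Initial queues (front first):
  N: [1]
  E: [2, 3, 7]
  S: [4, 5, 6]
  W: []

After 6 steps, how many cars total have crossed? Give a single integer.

Answer: 6

Derivation:
Step 1 [NS]: N:car1-GO,E:wait,S:car4-GO,W:wait | queues: N=0 E=3 S=2 W=0
Step 2 [NS]: N:empty,E:wait,S:car5-GO,W:wait | queues: N=0 E=3 S=1 W=0
Step 3 [NS]: N:empty,E:wait,S:car6-GO,W:wait | queues: N=0 E=3 S=0 W=0
Step 4 [EW]: N:wait,E:car2-GO,S:wait,W:empty | queues: N=0 E=2 S=0 W=0
Step 5 [EW]: N:wait,E:car3-GO,S:wait,W:empty | queues: N=0 E=1 S=0 W=0
Step 6 [NS]: N:empty,E:wait,S:empty,W:wait | queues: N=0 E=1 S=0 W=0
Cars crossed by step 6: 6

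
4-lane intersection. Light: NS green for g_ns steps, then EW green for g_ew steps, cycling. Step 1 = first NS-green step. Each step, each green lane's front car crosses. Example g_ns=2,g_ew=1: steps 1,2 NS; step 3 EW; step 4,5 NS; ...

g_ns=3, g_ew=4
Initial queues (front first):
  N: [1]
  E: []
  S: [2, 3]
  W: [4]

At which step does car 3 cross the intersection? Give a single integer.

Step 1 [NS]: N:car1-GO,E:wait,S:car2-GO,W:wait | queues: N=0 E=0 S=1 W=1
Step 2 [NS]: N:empty,E:wait,S:car3-GO,W:wait | queues: N=0 E=0 S=0 W=1
Step 3 [NS]: N:empty,E:wait,S:empty,W:wait | queues: N=0 E=0 S=0 W=1
Step 4 [EW]: N:wait,E:empty,S:wait,W:car4-GO | queues: N=0 E=0 S=0 W=0
Car 3 crosses at step 2

2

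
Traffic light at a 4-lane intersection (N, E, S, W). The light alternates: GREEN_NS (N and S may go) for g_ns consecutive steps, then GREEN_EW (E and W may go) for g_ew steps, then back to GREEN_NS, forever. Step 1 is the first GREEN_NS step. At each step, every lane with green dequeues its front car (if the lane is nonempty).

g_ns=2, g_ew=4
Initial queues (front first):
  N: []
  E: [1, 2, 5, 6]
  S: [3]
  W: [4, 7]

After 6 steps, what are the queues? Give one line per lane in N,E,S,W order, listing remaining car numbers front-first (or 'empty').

Step 1 [NS]: N:empty,E:wait,S:car3-GO,W:wait | queues: N=0 E=4 S=0 W=2
Step 2 [NS]: N:empty,E:wait,S:empty,W:wait | queues: N=0 E=4 S=0 W=2
Step 3 [EW]: N:wait,E:car1-GO,S:wait,W:car4-GO | queues: N=0 E=3 S=0 W=1
Step 4 [EW]: N:wait,E:car2-GO,S:wait,W:car7-GO | queues: N=0 E=2 S=0 W=0
Step 5 [EW]: N:wait,E:car5-GO,S:wait,W:empty | queues: N=0 E=1 S=0 W=0
Step 6 [EW]: N:wait,E:car6-GO,S:wait,W:empty | queues: N=0 E=0 S=0 W=0

N: empty
E: empty
S: empty
W: empty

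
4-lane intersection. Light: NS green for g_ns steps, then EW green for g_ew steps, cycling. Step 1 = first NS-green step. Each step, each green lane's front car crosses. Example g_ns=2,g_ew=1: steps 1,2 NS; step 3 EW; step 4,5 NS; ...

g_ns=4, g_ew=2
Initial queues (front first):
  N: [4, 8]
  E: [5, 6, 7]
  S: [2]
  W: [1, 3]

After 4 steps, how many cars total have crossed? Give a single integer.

Step 1 [NS]: N:car4-GO,E:wait,S:car2-GO,W:wait | queues: N=1 E=3 S=0 W=2
Step 2 [NS]: N:car8-GO,E:wait,S:empty,W:wait | queues: N=0 E=3 S=0 W=2
Step 3 [NS]: N:empty,E:wait,S:empty,W:wait | queues: N=0 E=3 S=0 W=2
Step 4 [NS]: N:empty,E:wait,S:empty,W:wait | queues: N=0 E=3 S=0 W=2
Cars crossed by step 4: 3

Answer: 3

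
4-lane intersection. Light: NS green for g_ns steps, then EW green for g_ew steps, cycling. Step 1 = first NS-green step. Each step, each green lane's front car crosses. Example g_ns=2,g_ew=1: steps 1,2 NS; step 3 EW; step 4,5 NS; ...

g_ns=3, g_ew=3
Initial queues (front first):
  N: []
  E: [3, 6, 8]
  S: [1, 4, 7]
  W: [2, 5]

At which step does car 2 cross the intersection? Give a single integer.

Step 1 [NS]: N:empty,E:wait,S:car1-GO,W:wait | queues: N=0 E=3 S=2 W=2
Step 2 [NS]: N:empty,E:wait,S:car4-GO,W:wait | queues: N=0 E=3 S=1 W=2
Step 3 [NS]: N:empty,E:wait,S:car7-GO,W:wait | queues: N=0 E=3 S=0 W=2
Step 4 [EW]: N:wait,E:car3-GO,S:wait,W:car2-GO | queues: N=0 E=2 S=0 W=1
Step 5 [EW]: N:wait,E:car6-GO,S:wait,W:car5-GO | queues: N=0 E=1 S=0 W=0
Step 6 [EW]: N:wait,E:car8-GO,S:wait,W:empty | queues: N=0 E=0 S=0 W=0
Car 2 crosses at step 4

4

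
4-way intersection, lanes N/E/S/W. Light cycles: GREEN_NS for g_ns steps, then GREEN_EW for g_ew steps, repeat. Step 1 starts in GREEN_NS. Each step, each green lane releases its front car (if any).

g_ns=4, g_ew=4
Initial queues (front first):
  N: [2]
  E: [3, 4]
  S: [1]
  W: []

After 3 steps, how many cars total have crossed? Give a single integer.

Answer: 2

Derivation:
Step 1 [NS]: N:car2-GO,E:wait,S:car1-GO,W:wait | queues: N=0 E=2 S=0 W=0
Step 2 [NS]: N:empty,E:wait,S:empty,W:wait | queues: N=0 E=2 S=0 W=0
Step 3 [NS]: N:empty,E:wait,S:empty,W:wait | queues: N=0 E=2 S=0 W=0
Cars crossed by step 3: 2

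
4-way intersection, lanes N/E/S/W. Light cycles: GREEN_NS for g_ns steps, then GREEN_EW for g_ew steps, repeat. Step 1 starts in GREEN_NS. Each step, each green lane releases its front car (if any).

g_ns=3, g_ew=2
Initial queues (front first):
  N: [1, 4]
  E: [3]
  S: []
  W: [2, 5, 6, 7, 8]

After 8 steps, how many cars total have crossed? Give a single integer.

Step 1 [NS]: N:car1-GO,E:wait,S:empty,W:wait | queues: N=1 E=1 S=0 W=5
Step 2 [NS]: N:car4-GO,E:wait,S:empty,W:wait | queues: N=0 E=1 S=0 W=5
Step 3 [NS]: N:empty,E:wait,S:empty,W:wait | queues: N=0 E=1 S=0 W=5
Step 4 [EW]: N:wait,E:car3-GO,S:wait,W:car2-GO | queues: N=0 E=0 S=0 W=4
Step 5 [EW]: N:wait,E:empty,S:wait,W:car5-GO | queues: N=0 E=0 S=0 W=3
Step 6 [NS]: N:empty,E:wait,S:empty,W:wait | queues: N=0 E=0 S=0 W=3
Step 7 [NS]: N:empty,E:wait,S:empty,W:wait | queues: N=0 E=0 S=0 W=3
Step 8 [NS]: N:empty,E:wait,S:empty,W:wait | queues: N=0 E=0 S=0 W=3
Cars crossed by step 8: 5

Answer: 5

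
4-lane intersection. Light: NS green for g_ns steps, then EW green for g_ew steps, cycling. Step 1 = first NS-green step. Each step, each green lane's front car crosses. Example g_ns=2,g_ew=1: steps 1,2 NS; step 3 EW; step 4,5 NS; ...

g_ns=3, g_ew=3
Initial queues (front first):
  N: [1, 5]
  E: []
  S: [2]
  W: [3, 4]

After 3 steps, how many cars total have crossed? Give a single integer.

Answer: 3

Derivation:
Step 1 [NS]: N:car1-GO,E:wait,S:car2-GO,W:wait | queues: N=1 E=0 S=0 W=2
Step 2 [NS]: N:car5-GO,E:wait,S:empty,W:wait | queues: N=0 E=0 S=0 W=2
Step 3 [NS]: N:empty,E:wait,S:empty,W:wait | queues: N=0 E=0 S=0 W=2
Cars crossed by step 3: 3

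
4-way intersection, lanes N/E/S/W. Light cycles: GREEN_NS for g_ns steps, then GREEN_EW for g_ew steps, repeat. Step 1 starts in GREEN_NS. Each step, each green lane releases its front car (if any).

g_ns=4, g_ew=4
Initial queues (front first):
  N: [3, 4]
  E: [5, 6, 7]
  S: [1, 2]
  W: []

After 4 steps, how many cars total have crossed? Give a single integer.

Answer: 4

Derivation:
Step 1 [NS]: N:car3-GO,E:wait,S:car1-GO,W:wait | queues: N=1 E=3 S=1 W=0
Step 2 [NS]: N:car4-GO,E:wait,S:car2-GO,W:wait | queues: N=0 E=3 S=0 W=0
Step 3 [NS]: N:empty,E:wait,S:empty,W:wait | queues: N=0 E=3 S=0 W=0
Step 4 [NS]: N:empty,E:wait,S:empty,W:wait | queues: N=0 E=3 S=0 W=0
Cars crossed by step 4: 4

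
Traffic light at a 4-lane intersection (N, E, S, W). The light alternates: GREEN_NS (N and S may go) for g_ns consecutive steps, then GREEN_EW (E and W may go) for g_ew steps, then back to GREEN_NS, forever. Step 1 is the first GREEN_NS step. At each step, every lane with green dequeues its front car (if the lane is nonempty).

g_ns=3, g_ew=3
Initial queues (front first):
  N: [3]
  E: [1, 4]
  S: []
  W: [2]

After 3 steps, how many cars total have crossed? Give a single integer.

Step 1 [NS]: N:car3-GO,E:wait,S:empty,W:wait | queues: N=0 E=2 S=0 W=1
Step 2 [NS]: N:empty,E:wait,S:empty,W:wait | queues: N=0 E=2 S=0 W=1
Step 3 [NS]: N:empty,E:wait,S:empty,W:wait | queues: N=0 E=2 S=0 W=1
Cars crossed by step 3: 1

Answer: 1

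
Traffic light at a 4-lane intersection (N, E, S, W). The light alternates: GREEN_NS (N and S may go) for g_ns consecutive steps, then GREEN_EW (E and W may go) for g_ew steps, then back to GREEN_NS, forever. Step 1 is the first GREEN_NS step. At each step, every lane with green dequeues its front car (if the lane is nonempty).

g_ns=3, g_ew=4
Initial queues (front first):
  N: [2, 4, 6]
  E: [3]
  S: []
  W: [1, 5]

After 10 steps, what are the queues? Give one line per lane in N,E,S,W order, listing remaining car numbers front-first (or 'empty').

Step 1 [NS]: N:car2-GO,E:wait,S:empty,W:wait | queues: N=2 E=1 S=0 W=2
Step 2 [NS]: N:car4-GO,E:wait,S:empty,W:wait | queues: N=1 E=1 S=0 W=2
Step 3 [NS]: N:car6-GO,E:wait,S:empty,W:wait | queues: N=0 E=1 S=0 W=2
Step 4 [EW]: N:wait,E:car3-GO,S:wait,W:car1-GO | queues: N=0 E=0 S=0 W=1
Step 5 [EW]: N:wait,E:empty,S:wait,W:car5-GO | queues: N=0 E=0 S=0 W=0

N: empty
E: empty
S: empty
W: empty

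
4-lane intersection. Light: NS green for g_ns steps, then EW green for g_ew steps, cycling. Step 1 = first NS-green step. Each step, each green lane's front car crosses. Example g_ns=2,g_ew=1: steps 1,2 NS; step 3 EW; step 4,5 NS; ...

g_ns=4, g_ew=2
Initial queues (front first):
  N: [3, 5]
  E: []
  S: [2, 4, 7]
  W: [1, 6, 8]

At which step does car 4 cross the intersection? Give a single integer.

Step 1 [NS]: N:car3-GO,E:wait,S:car2-GO,W:wait | queues: N=1 E=0 S=2 W=3
Step 2 [NS]: N:car5-GO,E:wait,S:car4-GO,W:wait | queues: N=0 E=0 S=1 W=3
Step 3 [NS]: N:empty,E:wait,S:car7-GO,W:wait | queues: N=0 E=0 S=0 W=3
Step 4 [NS]: N:empty,E:wait,S:empty,W:wait | queues: N=0 E=0 S=0 W=3
Step 5 [EW]: N:wait,E:empty,S:wait,W:car1-GO | queues: N=0 E=0 S=0 W=2
Step 6 [EW]: N:wait,E:empty,S:wait,W:car6-GO | queues: N=0 E=0 S=0 W=1
Step 7 [NS]: N:empty,E:wait,S:empty,W:wait | queues: N=0 E=0 S=0 W=1
Step 8 [NS]: N:empty,E:wait,S:empty,W:wait | queues: N=0 E=0 S=0 W=1
Step 9 [NS]: N:empty,E:wait,S:empty,W:wait | queues: N=0 E=0 S=0 W=1
Step 10 [NS]: N:empty,E:wait,S:empty,W:wait | queues: N=0 E=0 S=0 W=1
Step 11 [EW]: N:wait,E:empty,S:wait,W:car8-GO | queues: N=0 E=0 S=0 W=0
Car 4 crosses at step 2

2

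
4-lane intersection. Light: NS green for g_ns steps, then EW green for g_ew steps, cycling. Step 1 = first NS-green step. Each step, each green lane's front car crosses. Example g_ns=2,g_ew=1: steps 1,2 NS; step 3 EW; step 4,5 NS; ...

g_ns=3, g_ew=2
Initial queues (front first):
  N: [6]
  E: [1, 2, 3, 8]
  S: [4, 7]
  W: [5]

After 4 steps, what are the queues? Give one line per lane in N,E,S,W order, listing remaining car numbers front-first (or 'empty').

Step 1 [NS]: N:car6-GO,E:wait,S:car4-GO,W:wait | queues: N=0 E=4 S=1 W=1
Step 2 [NS]: N:empty,E:wait,S:car7-GO,W:wait | queues: N=0 E=4 S=0 W=1
Step 3 [NS]: N:empty,E:wait,S:empty,W:wait | queues: N=0 E=4 S=0 W=1
Step 4 [EW]: N:wait,E:car1-GO,S:wait,W:car5-GO | queues: N=0 E=3 S=0 W=0

N: empty
E: 2 3 8
S: empty
W: empty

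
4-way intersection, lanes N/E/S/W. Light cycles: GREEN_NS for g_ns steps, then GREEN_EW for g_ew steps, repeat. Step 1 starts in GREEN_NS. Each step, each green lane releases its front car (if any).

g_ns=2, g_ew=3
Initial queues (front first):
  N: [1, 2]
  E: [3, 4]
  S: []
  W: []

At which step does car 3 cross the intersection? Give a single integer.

Step 1 [NS]: N:car1-GO,E:wait,S:empty,W:wait | queues: N=1 E=2 S=0 W=0
Step 2 [NS]: N:car2-GO,E:wait,S:empty,W:wait | queues: N=0 E=2 S=0 W=0
Step 3 [EW]: N:wait,E:car3-GO,S:wait,W:empty | queues: N=0 E=1 S=0 W=0
Step 4 [EW]: N:wait,E:car4-GO,S:wait,W:empty | queues: N=0 E=0 S=0 W=0
Car 3 crosses at step 3

3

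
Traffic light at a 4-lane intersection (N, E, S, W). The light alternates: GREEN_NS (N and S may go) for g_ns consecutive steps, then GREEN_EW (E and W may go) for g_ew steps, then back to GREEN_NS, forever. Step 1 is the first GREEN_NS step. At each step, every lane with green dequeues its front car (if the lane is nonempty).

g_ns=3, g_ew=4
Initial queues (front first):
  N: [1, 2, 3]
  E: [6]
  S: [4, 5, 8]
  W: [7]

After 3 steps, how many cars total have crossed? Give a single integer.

Answer: 6

Derivation:
Step 1 [NS]: N:car1-GO,E:wait,S:car4-GO,W:wait | queues: N=2 E=1 S=2 W=1
Step 2 [NS]: N:car2-GO,E:wait,S:car5-GO,W:wait | queues: N=1 E=1 S=1 W=1
Step 3 [NS]: N:car3-GO,E:wait,S:car8-GO,W:wait | queues: N=0 E=1 S=0 W=1
Cars crossed by step 3: 6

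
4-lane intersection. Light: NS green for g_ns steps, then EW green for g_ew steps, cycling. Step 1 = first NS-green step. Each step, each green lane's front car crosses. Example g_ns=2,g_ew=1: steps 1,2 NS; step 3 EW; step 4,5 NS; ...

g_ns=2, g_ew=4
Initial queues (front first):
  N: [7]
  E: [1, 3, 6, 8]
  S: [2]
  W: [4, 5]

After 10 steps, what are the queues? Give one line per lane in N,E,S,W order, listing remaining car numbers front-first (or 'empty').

Step 1 [NS]: N:car7-GO,E:wait,S:car2-GO,W:wait | queues: N=0 E=4 S=0 W=2
Step 2 [NS]: N:empty,E:wait,S:empty,W:wait | queues: N=0 E=4 S=0 W=2
Step 3 [EW]: N:wait,E:car1-GO,S:wait,W:car4-GO | queues: N=0 E=3 S=0 W=1
Step 4 [EW]: N:wait,E:car3-GO,S:wait,W:car5-GO | queues: N=0 E=2 S=0 W=0
Step 5 [EW]: N:wait,E:car6-GO,S:wait,W:empty | queues: N=0 E=1 S=0 W=0
Step 6 [EW]: N:wait,E:car8-GO,S:wait,W:empty | queues: N=0 E=0 S=0 W=0

N: empty
E: empty
S: empty
W: empty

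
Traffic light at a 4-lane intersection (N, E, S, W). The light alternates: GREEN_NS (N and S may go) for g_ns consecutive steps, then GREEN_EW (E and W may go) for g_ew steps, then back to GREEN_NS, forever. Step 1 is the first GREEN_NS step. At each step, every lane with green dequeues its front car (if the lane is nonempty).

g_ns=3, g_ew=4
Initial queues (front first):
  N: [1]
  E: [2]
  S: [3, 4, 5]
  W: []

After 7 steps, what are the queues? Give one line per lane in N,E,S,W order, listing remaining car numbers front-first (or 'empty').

Step 1 [NS]: N:car1-GO,E:wait,S:car3-GO,W:wait | queues: N=0 E=1 S=2 W=0
Step 2 [NS]: N:empty,E:wait,S:car4-GO,W:wait | queues: N=0 E=1 S=1 W=0
Step 3 [NS]: N:empty,E:wait,S:car5-GO,W:wait | queues: N=0 E=1 S=0 W=0
Step 4 [EW]: N:wait,E:car2-GO,S:wait,W:empty | queues: N=0 E=0 S=0 W=0

N: empty
E: empty
S: empty
W: empty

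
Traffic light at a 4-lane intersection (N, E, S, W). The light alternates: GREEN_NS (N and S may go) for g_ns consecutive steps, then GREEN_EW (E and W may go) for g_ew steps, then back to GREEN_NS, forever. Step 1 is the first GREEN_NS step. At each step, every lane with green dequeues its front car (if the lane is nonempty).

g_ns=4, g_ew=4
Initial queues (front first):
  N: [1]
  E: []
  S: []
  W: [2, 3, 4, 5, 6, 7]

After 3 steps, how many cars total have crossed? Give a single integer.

Step 1 [NS]: N:car1-GO,E:wait,S:empty,W:wait | queues: N=0 E=0 S=0 W=6
Step 2 [NS]: N:empty,E:wait,S:empty,W:wait | queues: N=0 E=0 S=0 W=6
Step 3 [NS]: N:empty,E:wait,S:empty,W:wait | queues: N=0 E=0 S=0 W=6
Cars crossed by step 3: 1

Answer: 1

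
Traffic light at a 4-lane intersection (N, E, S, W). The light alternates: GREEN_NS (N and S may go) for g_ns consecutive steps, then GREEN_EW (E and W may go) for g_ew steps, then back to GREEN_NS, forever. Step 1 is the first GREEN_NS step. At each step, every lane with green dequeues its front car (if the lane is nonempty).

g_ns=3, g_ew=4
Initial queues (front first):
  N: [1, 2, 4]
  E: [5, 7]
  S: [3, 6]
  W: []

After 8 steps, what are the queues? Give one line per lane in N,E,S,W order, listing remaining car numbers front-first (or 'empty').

Step 1 [NS]: N:car1-GO,E:wait,S:car3-GO,W:wait | queues: N=2 E=2 S=1 W=0
Step 2 [NS]: N:car2-GO,E:wait,S:car6-GO,W:wait | queues: N=1 E=2 S=0 W=0
Step 3 [NS]: N:car4-GO,E:wait,S:empty,W:wait | queues: N=0 E=2 S=0 W=0
Step 4 [EW]: N:wait,E:car5-GO,S:wait,W:empty | queues: N=0 E=1 S=0 W=0
Step 5 [EW]: N:wait,E:car7-GO,S:wait,W:empty | queues: N=0 E=0 S=0 W=0

N: empty
E: empty
S: empty
W: empty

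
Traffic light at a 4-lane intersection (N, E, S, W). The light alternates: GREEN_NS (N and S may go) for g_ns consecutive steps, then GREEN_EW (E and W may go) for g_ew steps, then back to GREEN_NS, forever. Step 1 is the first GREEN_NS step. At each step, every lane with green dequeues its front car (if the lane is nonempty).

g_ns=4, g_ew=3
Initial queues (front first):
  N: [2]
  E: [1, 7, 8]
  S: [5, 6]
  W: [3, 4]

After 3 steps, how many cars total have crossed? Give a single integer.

Step 1 [NS]: N:car2-GO,E:wait,S:car5-GO,W:wait | queues: N=0 E=3 S=1 W=2
Step 2 [NS]: N:empty,E:wait,S:car6-GO,W:wait | queues: N=0 E=3 S=0 W=2
Step 3 [NS]: N:empty,E:wait,S:empty,W:wait | queues: N=0 E=3 S=0 W=2
Cars crossed by step 3: 3

Answer: 3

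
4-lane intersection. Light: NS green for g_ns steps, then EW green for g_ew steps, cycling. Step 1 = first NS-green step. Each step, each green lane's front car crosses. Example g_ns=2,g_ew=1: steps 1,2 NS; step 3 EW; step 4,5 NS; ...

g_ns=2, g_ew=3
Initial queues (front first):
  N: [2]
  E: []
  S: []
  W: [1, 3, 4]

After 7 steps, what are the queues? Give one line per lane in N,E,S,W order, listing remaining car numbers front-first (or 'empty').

Step 1 [NS]: N:car2-GO,E:wait,S:empty,W:wait | queues: N=0 E=0 S=0 W=3
Step 2 [NS]: N:empty,E:wait,S:empty,W:wait | queues: N=0 E=0 S=0 W=3
Step 3 [EW]: N:wait,E:empty,S:wait,W:car1-GO | queues: N=0 E=0 S=0 W=2
Step 4 [EW]: N:wait,E:empty,S:wait,W:car3-GO | queues: N=0 E=0 S=0 W=1
Step 5 [EW]: N:wait,E:empty,S:wait,W:car4-GO | queues: N=0 E=0 S=0 W=0

N: empty
E: empty
S: empty
W: empty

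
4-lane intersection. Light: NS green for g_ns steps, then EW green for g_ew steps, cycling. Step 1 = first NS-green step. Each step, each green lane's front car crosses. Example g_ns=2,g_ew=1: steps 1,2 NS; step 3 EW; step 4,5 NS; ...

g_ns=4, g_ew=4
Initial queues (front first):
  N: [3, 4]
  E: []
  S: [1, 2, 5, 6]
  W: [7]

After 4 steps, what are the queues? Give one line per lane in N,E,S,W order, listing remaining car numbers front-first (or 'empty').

Step 1 [NS]: N:car3-GO,E:wait,S:car1-GO,W:wait | queues: N=1 E=0 S=3 W=1
Step 2 [NS]: N:car4-GO,E:wait,S:car2-GO,W:wait | queues: N=0 E=0 S=2 W=1
Step 3 [NS]: N:empty,E:wait,S:car5-GO,W:wait | queues: N=0 E=0 S=1 W=1
Step 4 [NS]: N:empty,E:wait,S:car6-GO,W:wait | queues: N=0 E=0 S=0 W=1

N: empty
E: empty
S: empty
W: 7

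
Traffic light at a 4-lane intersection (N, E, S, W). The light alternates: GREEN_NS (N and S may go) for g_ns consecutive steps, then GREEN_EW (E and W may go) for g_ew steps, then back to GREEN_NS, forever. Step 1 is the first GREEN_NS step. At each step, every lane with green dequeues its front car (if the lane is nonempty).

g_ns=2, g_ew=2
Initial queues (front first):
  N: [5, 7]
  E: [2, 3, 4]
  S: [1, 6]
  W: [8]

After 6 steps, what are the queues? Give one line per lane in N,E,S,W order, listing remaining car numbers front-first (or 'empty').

Step 1 [NS]: N:car5-GO,E:wait,S:car1-GO,W:wait | queues: N=1 E=3 S=1 W=1
Step 2 [NS]: N:car7-GO,E:wait,S:car6-GO,W:wait | queues: N=0 E=3 S=0 W=1
Step 3 [EW]: N:wait,E:car2-GO,S:wait,W:car8-GO | queues: N=0 E=2 S=0 W=0
Step 4 [EW]: N:wait,E:car3-GO,S:wait,W:empty | queues: N=0 E=1 S=0 W=0
Step 5 [NS]: N:empty,E:wait,S:empty,W:wait | queues: N=0 E=1 S=0 W=0
Step 6 [NS]: N:empty,E:wait,S:empty,W:wait | queues: N=0 E=1 S=0 W=0

N: empty
E: 4
S: empty
W: empty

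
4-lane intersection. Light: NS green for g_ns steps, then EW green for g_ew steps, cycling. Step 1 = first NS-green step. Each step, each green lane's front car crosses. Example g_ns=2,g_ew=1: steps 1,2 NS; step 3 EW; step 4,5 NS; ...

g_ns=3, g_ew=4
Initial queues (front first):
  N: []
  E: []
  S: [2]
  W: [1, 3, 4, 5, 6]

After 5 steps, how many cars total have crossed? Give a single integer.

Step 1 [NS]: N:empty,E:wait,S:car2-GO,W:wait | queues: N=0 E=0 S=0 W=5
Step 2 [NS]: N:empty,E:wait,S:empty,W:wait | queues: N=0 E=0 S=0 W=5
Step 3 [NS]: N:empty,E:wait,S:empty,W:wait | queues: N=0 E=0 S=0 W=5
Step 4 [EW]: N:wait,E:empty,S:wait,W:car1-GO | queues: N=0 E=0 S=0 W=4
Step 5 [EW]: N:wait,E:empty,S:wait,W:car3-GO | queues: N=0 E=0 S=0 W=3
Cars crossed by step 5: 3

Answer: 3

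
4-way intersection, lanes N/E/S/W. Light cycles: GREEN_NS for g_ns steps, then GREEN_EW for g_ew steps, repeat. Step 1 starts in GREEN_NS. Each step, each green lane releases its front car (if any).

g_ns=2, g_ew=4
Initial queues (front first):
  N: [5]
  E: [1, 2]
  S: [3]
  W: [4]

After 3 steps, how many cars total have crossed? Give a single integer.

Answer: 4

Derivation:
Step 1 [NS]: N:car5-GO,E:wait,S:car3-GO,W:wait | queues: N=0 E=2 S=0 W=1
Step 2 [NS]: N:empty,E:wait,S:empty,W:wait | queues: N=0 E=2 S=0 W=1
Step 3 [EW]: N:wait,E:car1-GO,S:wait,W:car4-GO | queues: N=0 E=1 S=0 W=0
Cars crossed by step 3: 4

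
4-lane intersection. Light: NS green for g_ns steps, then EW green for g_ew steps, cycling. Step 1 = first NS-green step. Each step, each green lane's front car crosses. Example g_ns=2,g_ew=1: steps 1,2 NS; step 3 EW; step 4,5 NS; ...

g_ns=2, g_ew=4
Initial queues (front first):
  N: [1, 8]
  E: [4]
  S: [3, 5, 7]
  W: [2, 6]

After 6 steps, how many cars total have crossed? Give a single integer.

Answer: 7

Derivation:
Step 1 [NS]: N:car1-GO,E:wait,S:car3-GO,W:wait | queues: N=1 E=1 S=2 W=2
Step 2 [NS]: N:car8-GO,E:wait,S:car5-GO,W:wait | queues: N=0 E=1 S=1 W=2
Step 3 [EW]: N:wait,E:car4-GO,S:wait,W:car2-GO | queues: N=0 E=0 S=1 W=1
Step 4 [EW]: N:wait,E:empty,S:wait,W:car6-GO | queues: N=0 E=0 S=1 W=0
Step 5 [EW]: N:wait,E:empty,S:wait,W:empty | queues: N=0 E=0 S=1 W=0
Step 6 [EW]: N:wait,E:empty,S:wait,W:empty | queues: N=0 E=0 S=1 W=0
Cars crossed by step 6: 7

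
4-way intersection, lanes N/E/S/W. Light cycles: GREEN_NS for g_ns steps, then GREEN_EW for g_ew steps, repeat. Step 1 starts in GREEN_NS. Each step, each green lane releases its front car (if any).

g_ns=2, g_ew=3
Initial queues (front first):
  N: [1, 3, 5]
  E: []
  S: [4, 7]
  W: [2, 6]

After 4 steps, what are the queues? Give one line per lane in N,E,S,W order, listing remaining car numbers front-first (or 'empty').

Step 1 [NS]: N:car1-GO,E:wait,S:car4-GO,W:wait | queues: N=2 E=0 S=1 W=2
Step 2 [NS]: N:car3-GO,E:wait,S:car7-GO,W:wait | queues: N=1 E=0 S=0 W=2
Step 3 [EW]: N:wait,E:empty,S:wait,W:car2-GO | queues: N=1 E=0 S=0 W=1
Step 4 [EW]: N:wait,E:empty,S:wait,W:car6-GO | queues: N=1 E=0 S=0 W=0

N: 5
E: empty
S: empty
W: empty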